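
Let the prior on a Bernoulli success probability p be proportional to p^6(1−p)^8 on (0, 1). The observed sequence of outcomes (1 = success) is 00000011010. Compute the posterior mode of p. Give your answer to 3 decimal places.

The prior density ∝ p^6(1−p)^8 is the kernel of Beta(7, 9).
Data: 3 successes in 11 trials (from the sequence). The binomial likelihood contributes p^3(1−p)^8, so the posterior is Beta(7+3, 9+8) = Beta(10, 17).
For Beta(a, b) with a, b > 1 the mode is (a−1)/(a+b−2) = 9/25 ≈ 0.360.

p̂_MAP = 0.360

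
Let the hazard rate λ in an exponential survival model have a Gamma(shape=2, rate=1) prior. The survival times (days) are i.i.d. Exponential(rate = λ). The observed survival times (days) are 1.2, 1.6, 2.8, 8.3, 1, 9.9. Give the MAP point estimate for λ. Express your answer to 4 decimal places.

λ̂_MAP = 0.2713

The Exponential(rate=λ) likelihood is ∝ λ^n e^(−λΣtᵢ). Here n = 6 and Σtᵢ = 1.2 + 1.6 + 2.8 + 8.3 + 1 + 9.9 = 24.8.
Posterior ∝ λe^(−1λ) · λ^6e^(−24.8λ) = λ^7e^(−25.8λ), i.e. Gamma(8, 25.8).
Mode = (a−1)/b = 7/25.8 ≈ 0.2713.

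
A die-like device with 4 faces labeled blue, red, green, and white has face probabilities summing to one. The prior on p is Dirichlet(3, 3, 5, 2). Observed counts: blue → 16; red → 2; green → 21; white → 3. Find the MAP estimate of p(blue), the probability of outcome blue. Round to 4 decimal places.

MAP estimate of p(blue) = 0.3529

The posterior is Dirichlet(αᵢ + nᵢ) = Dirichlet(19, 5, 26, 5).
For a Dirichlet(a₁,…,a_K) with all aᵢ > 1, the mode has j-th component (aⱼ − 1)/(Σaᵢ − K).
Here Σaᵢ = 55 and K = 4, so p(blue) = (19 − 1)/(55 − 4) = 18/51 ≈ 0.3529.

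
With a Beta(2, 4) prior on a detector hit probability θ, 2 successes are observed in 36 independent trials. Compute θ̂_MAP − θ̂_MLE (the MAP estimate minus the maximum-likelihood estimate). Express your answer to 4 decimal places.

MAP − MLE = 0.0194

Posterior is Beta(4, 38); MAP = (4−1)/(42−2) = 3/40 ≈ 0.07500.
MLE ignores the prior: θ̂_MLE = k/n = 2/36 ≈ 0.05556.
Difference = 3/40 − 2/36 = 7/360 ≈ 0.0194.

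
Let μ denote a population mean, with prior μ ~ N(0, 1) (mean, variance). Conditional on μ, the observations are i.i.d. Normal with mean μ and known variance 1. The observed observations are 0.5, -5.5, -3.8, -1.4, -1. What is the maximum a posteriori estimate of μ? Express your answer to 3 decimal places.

n = 5; x̄ = (0.5 + (-5.5) + (-3.8) + (-1.4) + (-1))/5 = -11.2/5 = -2.24.
For a Normal prior and Normal likelihood with known variance, the posterior is Normal; its mode equals its mean, the precision-weighted average.
Prior precision 1/σ₀² = 1/1 = 1; data precision n/σ² = 5/1 = 5.
μ̂ = (1·0 + 5·(-2.24)) / (1 + 5) = (-11.2)/6 = -28/15 ≈ -1.867.

μ̂_MAP = -1.867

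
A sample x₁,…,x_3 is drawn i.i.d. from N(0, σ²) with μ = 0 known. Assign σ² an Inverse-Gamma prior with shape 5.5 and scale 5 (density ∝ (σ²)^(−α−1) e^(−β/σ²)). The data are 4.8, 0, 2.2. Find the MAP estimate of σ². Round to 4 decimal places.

Sum of squared deviations about the known mean: SS = (4.8−0)² + (0−0)² + (2.2−0)² = 27.88.
The Normal likelihood contributes (σ²)^(−n/2) exp(−SS/(2σ²)), so the posterior is Inverse-Gamma(α + n/2, β + SS/2) = Inverse-Gamma(7, 18.94).
The mode of Inverse-Gamma(a, b) is b/(a+1) = 18.94/8 ≈ 2.3675.

σ̂²_MAP = 2.3675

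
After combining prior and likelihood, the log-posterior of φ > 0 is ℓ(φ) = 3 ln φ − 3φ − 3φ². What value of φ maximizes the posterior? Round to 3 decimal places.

φ̂_MAP = 0.500

ℓ'(φ) = 3/φ − 3 − 6φ. Setting this to zero and multiplying by φ: 6φ² + 3φ − 3 = 0.
φ = (−3 + √(3² + 4·6·3)) / (2·6) = (−3 + √81) / 12 = (−3 + 9)/12 = 1/2.
ℓ''(φ) = −3/φ² − 6 < 0, confirming a maximum.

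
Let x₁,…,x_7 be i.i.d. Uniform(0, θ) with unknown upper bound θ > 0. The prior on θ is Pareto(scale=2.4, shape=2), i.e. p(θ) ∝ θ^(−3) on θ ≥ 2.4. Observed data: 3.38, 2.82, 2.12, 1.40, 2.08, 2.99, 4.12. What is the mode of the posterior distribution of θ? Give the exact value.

The Uniform(0, θ) likelihood is θ^(−n) for θ ≥ max(xᵢ), zero otherwise. Here max(xᵢ) = 4.12.
Posterior ∝ θ^(−3) · θ^(−7) = θ^(−10) on θ ≥ max(2.4, 4.12) = 4.12.
This density is strictly decreasing in θ, so the posterior mode lies at the lower boundary of the support.

θ̂_MAP = 4.12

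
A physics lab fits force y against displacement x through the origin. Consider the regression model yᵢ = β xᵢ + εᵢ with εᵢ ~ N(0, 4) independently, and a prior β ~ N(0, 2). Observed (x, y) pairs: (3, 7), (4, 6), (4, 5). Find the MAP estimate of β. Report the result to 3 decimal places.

log p(β | y) = −Σ(yᵢ − βxᵢ)²/(2·4) − β²/(2·2) + const.
Setting the derivative to zero: Σxᵢ(yᵢ − βxᵢ)/4 − β/2 = 0, so β = Σxᵢyᵢ / (Σxᵢ² + σ²/τ²).
Σxᵢyᵢ = 3·7 + 4·6 + 4·5 = 65; Σxᵢ² = 41; σ²/τ² = 2.
β̂_MAP = 65 / (41 + 2) = 65/43 ≈ 1.512.

β̂_MAP = 1.512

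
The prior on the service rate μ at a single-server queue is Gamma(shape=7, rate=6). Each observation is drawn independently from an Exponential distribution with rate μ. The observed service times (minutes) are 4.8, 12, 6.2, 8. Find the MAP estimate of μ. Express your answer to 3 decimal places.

μ̂_MAP = 0.270

The Exponential(rate=μ) likelihood is ∝ μ^n e^(−μΣtᵢ). Here n = 4 and Σtᵢ = 4.8 + 12 + 6.2 + 8 = 31.
Posterior ∝ μ^6e^(−6μ) · μ^4e^(−31μ) = μ^10e^(−37μ), i.e. Gamma(11, 37).
Mode = (a−1)/b = 10/37 ≈ 0.270.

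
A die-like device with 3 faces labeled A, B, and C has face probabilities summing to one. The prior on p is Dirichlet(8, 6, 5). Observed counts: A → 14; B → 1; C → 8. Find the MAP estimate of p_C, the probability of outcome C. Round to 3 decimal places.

MAP estimate of p_C = 0.308

The posterior is Dirichlet(αᵢ + nᵢ) = Dirichlet(22, 7, 13).
For a Dirichlet(a₁,…,a_K) with all aᵢ > 1, the mode has j-th component (aⱼ − 1)/(Σaᵢ − K).
Here Σaᵢ = 42 and K = 3, so p_C = (13 − 1)/(42 − 3) = 12/39 ≈ 0.308.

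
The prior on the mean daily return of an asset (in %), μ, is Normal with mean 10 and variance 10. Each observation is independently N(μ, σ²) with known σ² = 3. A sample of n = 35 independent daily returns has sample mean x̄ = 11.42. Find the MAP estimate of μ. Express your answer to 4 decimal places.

μ̂_MAP = 11.4079

n = 35, x̄ = 11.42.
For a Normal prior and Normal likelihood with known variance, the posterior is Normal; its mode equals its mean, the precision-weighted average.
Prior precision 1/σ₀² = 1/10 = 0.1; data precision n/σ² = 35/3.
μ̂ = (0.1·10 + (35/3)·11.42) / (0.1 + 35/3) = (4027/30)/(353/30) = 4027/353 ≈ 11.4079.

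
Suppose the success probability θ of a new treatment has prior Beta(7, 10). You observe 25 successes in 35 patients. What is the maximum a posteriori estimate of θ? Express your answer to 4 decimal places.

θ̂_MAP = 0.6200

Prior: Beta(7, 10).
Data: 25 successes in 35 trials. The binomial likelihood contributes θ^25(1−θ)^10, so the posterior is Beta(7+25, 10+10) = Beta(32, 20).
For Beta(a, b) with a, b > 1 the mode is (a−1)/(a+b−2) = 31/50 ≈ 0.6200.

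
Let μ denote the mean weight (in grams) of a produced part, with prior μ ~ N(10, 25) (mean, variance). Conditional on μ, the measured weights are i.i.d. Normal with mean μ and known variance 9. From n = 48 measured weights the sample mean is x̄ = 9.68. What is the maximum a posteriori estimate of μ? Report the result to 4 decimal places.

n = 48, x̄ = 9.68.
For a Normal prior and Normal likelihood with known variance, the posterior is Normal; its mode equals its mean, the precision-weighted average.
Prior precision 1/σ₀² = 1/25 = 0.04; data precision n/σ² = 48/9 = 16/3.
μ̂ = (0.04·10 + (16/3)·9.68) / (0.04 + 16/3) = (3902/75)/(403/75) = 3902/403 ≈ 9.6824.

μ̂_MAP = 9.6824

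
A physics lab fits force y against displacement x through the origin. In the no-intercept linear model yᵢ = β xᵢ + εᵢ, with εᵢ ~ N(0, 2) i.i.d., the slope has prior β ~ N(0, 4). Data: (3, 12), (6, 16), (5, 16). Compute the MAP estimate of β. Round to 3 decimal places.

log p(β | y) = −Σ(yᵢ − βxᵢ)²/(2·2) − β²/(2·4) + const.
Setting the derivative to zero: Σxᵢ(yᵢ − βxᵢ)/2 − β/4 = 0, so β = Σxᵢyᵢ / (Σxᵢ² + σ²/τ²).
Σxᵢyᵢ = 3·12 + 6·16 + 5·16 = 212; Σxᵢ² = 70; σ²/τ² = 0.5.
β̂_MAP = 212 / (70 + 0.5) = 212/70.5 ≈ 3.007.

β̂_MAP = 3.007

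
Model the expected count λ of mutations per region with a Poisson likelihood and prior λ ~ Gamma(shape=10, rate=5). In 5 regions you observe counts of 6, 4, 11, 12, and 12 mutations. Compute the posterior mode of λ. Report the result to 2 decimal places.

λ̂_MAP = 5.40

Σxᵢ = 6+4+11+12+12 = 45, with n = 5.
Posterior ∝ λ^9e^(−5λ) · λ^45e^(−5λ) = λ^54e^(−10λ), i.e. Gamma(shape=55, rate=10).
The mode of a Gamma(a, b) with a ≥ 1 (shape–rate) is (a−1)/b = 54/10 ≈ 5.40.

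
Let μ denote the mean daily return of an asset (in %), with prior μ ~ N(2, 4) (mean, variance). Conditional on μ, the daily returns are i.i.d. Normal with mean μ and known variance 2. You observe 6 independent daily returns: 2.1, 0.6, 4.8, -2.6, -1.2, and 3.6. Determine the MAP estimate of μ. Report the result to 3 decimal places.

n = 6; x̄ = (2.1 + 0.6 + 4.8 + (-2.6) + (-1.2) + 3.6)/6 = 7.3/6 = 73/60 ≈ 1.2167.
For a Normal prior and Normal likelihood with known variance, the posterior is Normal; its mode equals its mean, the precision-weighted average.
Prior precision 1/σ₀² = 1/4 = 0.25; data precision n/σ² = 6/2 = 3.
μ̂ = (0.25·2 + 3·(73/60)) / (0.25 + 3) = 4.15/3.25 = 83/65 ≈ 1.277.

μ̂_MAP = 1.277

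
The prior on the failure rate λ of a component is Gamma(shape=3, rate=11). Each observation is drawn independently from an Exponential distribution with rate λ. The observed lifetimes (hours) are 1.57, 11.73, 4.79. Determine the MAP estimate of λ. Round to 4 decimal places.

λ̂_MAP = 0.1719

The Exponential(rate=λ) likelihood is ∝ λ^n e^(−λΣtᵢ). Here n = 3 and Σtᵢ = 1.57 + 11.73 + 4.79 = 18.09.
Posterior ∝ λ^2e^(−11λ) · λ^3e^(−18.09λ) = λ^5e^(−29.09λ), i.e. Gamma(6, 29.09).
Mode = (a−1)/b = 5/29.09 ≈ 0.1719.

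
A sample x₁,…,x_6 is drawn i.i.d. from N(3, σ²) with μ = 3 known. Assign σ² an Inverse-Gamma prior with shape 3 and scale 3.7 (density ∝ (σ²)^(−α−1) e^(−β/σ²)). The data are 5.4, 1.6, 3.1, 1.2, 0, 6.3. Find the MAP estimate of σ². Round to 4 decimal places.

σ̂²_MAP = 2.7329

Sum of squared deviations about the known mean: SS = (5.4−3)² + (1.6−3)² + (3.1−3)² + (1.2−3)² + (0−3)² + (6.3−3)² = 30.86.
The Normal likelihood contributes (σ²)^(−n/2) exp(−SS/(2σ²)), so the posterior is Inverse-Gamma(α + n/2, β + SS/2) = Inverse-Gamma(6, 19.13).
The mode of Inverse-Gamma(a, b) is b/(a+1) = 19.13/7 ≈ 2.7329.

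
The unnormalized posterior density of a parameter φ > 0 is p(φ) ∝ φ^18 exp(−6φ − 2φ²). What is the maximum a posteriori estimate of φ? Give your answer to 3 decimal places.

φ̂_MAP = 1.500

ℓ'(φ) = 18/φ − 6 − 4φ. Setting this to zero and multiplying by φ: 4φ² + 6φ − 18 = 0.
φ = (−6 + √(6² + 4·4·18)) / (2·4) = (−6 + √324) / 8 = (−6 + 18)/8 = 3/2.
ℓ''(φ) = −18/φ² − 4 < 0, confirming a maximum.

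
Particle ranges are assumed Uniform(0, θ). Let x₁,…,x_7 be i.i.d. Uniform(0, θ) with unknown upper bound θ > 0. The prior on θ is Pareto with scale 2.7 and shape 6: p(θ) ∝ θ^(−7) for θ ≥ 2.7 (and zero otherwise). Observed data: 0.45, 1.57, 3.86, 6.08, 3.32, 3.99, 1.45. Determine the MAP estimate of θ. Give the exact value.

The Uniform(0, θ) likelihood is θ^(−n) for θ ≥ max(xᵢ), zero otherwise. Here max(xᵢ) = 6.08.
Posterior ∝ θ^(−7) · θ^(−7) = θ^(−14) on θ ≥ max(2.7, 6.08) = 6.08.
This density is strictly decreasing in θ, so the posterior mode lies at the lower boundary of the support.

θ̂_MAP = 6.08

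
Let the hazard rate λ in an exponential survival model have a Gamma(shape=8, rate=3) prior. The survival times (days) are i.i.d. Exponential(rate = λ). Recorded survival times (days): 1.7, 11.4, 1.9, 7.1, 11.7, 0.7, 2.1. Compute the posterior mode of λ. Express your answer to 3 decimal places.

The Exponential(rate=λ) likelihood is ∝ λ^n e^(−λΣtᵢ). Here n = 7 and Σtᵢ = 1.7 + 11.4 + 1.9 + 7.1 + 11.7 + 0.7 + 2.1 = 36.6.
Posterior ∝ λ^7e^(−3λ) · λ^7e^(−36.6λ) = λ^14e^(−39.6λ), i.e. Gamma(15, 39.6).
Mode = (a−1)/b = 14/39.6 ≈ 0.354.

λ̂_MAP = 0.354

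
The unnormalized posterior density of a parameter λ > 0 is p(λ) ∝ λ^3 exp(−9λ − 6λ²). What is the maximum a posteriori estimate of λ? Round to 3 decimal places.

ℓ'(λ) = 3/λ − 9 − 12λ. Setting this to zero and multiplying by λ: 12λ² + 9λ − 3 = 0.
λ = (−9 + √(9² + 4·12·3)) / (2·12) = (−9 + √225) / 24 = (−9 + 15)/24 = 1/4.
ℓ''(λ) = −3/λ² − 12 < 0, confirming a maximum.

λ̂_MAP = 0.250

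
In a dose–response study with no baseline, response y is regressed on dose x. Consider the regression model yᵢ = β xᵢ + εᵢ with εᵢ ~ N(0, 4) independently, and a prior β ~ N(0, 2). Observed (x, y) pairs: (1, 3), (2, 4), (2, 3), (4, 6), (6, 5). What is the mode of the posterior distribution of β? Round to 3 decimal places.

log p(β | y) = −Σ(yᵢ − βxᵢ)²/(2·4) − β²/(2·2) + const.
Setting the derivative to zero: Σxᵢ(yᵢ − βxᵢ)/4 − β/2 = 0, so β = Σxᵢyᵢ / (Σxᵢ² + σ²/τ²).
Σxᵢyᵢ = 1·3 + 2·4 + 2·3 + 4·6 + 6·5 = 71; Σxᵢ² = 61; σ²/τ² = 2.
β̂_MAP = 71 / (61 + 2) = 71/63 ≈ 1.127.

β̂_MAP = 1.127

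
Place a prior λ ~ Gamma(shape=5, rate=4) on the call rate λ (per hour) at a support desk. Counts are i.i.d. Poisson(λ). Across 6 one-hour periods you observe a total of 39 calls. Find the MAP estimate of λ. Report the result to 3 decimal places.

Σxᵢ = 39, n = 6.
Posterior ∝ λ^4e^(−4λ) · λ^39e^(−6λ) = λ^43e^(−10λ), i.e. Gamma(shape=44, rate=10).
The mode of a Gamma(a, b) with a ≥ 1 (shape–rate) is (a−1)/b = 43/10 ≈ 4.300.

λ̂_MAP = 4.300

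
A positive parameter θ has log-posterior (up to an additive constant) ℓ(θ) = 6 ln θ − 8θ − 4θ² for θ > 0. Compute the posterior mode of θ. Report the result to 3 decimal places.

θ̂_MAP = 0.500

ℓ'(θ) = 6/θ − 8 − 8θ. Setting this to zero and multiplying by θ: 8θ² + 8θ − 6 = 0.
θ = (−8 + √(8² + 4·8·6)) / (2·8) = (−8 + √256) / 16 = (−8 + 16)/16 = 1/2.
ℓ''(θ) = −6/θ² − 8 < 0, confirming a maximum.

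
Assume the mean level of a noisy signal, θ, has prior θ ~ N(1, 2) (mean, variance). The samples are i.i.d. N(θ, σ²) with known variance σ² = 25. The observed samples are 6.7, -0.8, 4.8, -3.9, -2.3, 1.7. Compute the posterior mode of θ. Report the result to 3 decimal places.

θ̂_MAP = 1.011

n = 6; x̄ = (6.7 + (-0.8) + 4.8 + (-3.9) + (-2.3) + 1.7)/6 = 6.2/6 = 31/30 ≈ 1.0333.
For a Normal prior and Normal likelihood with known variance, the posterior is Normal; its mode equals its mean, the precision-weighted average.
Prior precision 1/σ₀² = 1/2 = 0.5; data precision n/σ² = 6/25 = 0.24.
θ̂ = (0.5·1 + 0.24·(31/30)) / (0.5 + 0.24) = 0.748/0.74 = 187/185 ≈ 1.011.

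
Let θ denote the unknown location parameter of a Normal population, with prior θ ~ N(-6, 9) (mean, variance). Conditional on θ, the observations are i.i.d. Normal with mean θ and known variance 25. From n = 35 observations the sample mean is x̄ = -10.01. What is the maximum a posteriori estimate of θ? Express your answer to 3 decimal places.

θ̂_MAP = -9.715

n = 35, x̄ = -10.01.
For a Normal prior and Normal likelihood with known variance, the posterior is Normal; its mode equals its mean, the precision-weighted average.
Prior precision 1/σ₀² = 1/9; data precision n/σ² = 35/25 = 1.4.
θ̂ = ((1/9)·(-6) + 1.4·(-10.01)) / (1/9 + 1.4) = (-22021/1500)/(68/45) = -66063/6800 ≈ -9.715.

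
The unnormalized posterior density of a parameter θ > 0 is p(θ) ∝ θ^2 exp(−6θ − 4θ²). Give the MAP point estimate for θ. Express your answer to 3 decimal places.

θ̂_MAP = 0.250

ℓ'(θ) = 2/θ − 6 − 8θ. Setting this to zero and multiplying by θ: 8θ² + 6θ − 2 = 0.
θ = (−6 + √(6² + 4·8·2)) / (2·8) = (−6 + √100) / 16 = (−6 + 10)/16 = 1/4.
ℓ''(θ) = −2/θ² − 8 < 0, confirming a maximum.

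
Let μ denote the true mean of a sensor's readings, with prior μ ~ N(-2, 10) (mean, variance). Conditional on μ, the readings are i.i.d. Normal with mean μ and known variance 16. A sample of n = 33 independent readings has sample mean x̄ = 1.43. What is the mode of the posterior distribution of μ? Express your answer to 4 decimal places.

μ̂_MAP = 1.2714

n = 33, x̄ = 1.43.
For a Normal prior and Normal likelihood with known variance, the posterior is Normal; its mode equals its mean, the precision-weighted average.
Prior precision 1/σ₀² = 1/10 = 0.1; data precision n/σ² = 33/16 = 2.0625.
μ̂ = (0.1·(-2) + 2.0625·1.43) / (0.1 + 2.0625) = 2.749375/2.1625 = 4399/3460 ≈ 1.2714.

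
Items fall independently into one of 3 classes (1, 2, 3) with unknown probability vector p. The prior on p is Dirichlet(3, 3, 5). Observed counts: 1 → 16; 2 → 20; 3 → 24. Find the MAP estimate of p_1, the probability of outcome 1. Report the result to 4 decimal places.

The posterior is Dirichlet(αᵢ + nᵢ) = Dirichlet(19, 23, 29).
For a Dirichlet(a₁,…,a_K) with all aᵢ > 1, the mode has j-th component (aⱼ − 1)/(Σaᵢ − K).
Here Σaᵢ = 71 and K = 3, so p_1 = (19 − 1)/(71 − 3) = 18/68 ≈ 0.2647.

MAP estimate: 0.2647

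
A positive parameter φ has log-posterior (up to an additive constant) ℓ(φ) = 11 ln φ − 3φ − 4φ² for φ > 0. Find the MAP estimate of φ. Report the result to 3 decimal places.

φ̂_MAP = 1.000

ℓ'(φ) = 11/φ − 3 − 8φ. Setting this to zero and multiplying by φ: 8φ² + 3φ − 11 = 0.
φ = (−3 + √(3² + 4·8·11)) / (2·8) = (−3 + √361) / 16 = (−3 + 19)/16 = 1.
ℓ''(φ) = −11/φ² − 8 < 0, confirming a maximum.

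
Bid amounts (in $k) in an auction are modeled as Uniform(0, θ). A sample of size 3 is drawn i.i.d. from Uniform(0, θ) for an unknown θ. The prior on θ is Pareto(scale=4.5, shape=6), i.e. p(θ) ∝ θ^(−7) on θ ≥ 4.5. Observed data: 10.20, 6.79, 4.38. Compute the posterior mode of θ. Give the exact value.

The Uniform(0, θ) likelihood is θ^(−n) for θ ≥ max(xᵢ), zero otherwise. Here max(xᵢ) = 10.20.
Posterior ∝ θ^(−7) · θ^(−3) = θ^(−10) on θ ≥ max(4.5, 10.20) = 10.20.
This density is strictly decreasing in θ, so the posterior mode lies at the lower boundary of the support.

θ̂_MAP = 10.20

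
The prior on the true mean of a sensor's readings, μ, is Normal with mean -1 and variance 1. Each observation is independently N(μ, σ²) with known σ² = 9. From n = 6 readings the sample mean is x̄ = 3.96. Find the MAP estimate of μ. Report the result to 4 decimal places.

μ̂_MAP = 0.9840

n = 6, x̄ = 3.96.
For a Normal prior and Normal likelihood with known variance, the posterior is Normal; its mode equals its mean, the precision-weighted average.
Prior precision 1/σ₀² = 1/1 = 1; data precision n/σ² = 6/9 = 2/3.
μ̂ = (1·(-1) + (2/3)·3.96) / (1 + 2/3) = 1.64/(5/3) = 0.9840.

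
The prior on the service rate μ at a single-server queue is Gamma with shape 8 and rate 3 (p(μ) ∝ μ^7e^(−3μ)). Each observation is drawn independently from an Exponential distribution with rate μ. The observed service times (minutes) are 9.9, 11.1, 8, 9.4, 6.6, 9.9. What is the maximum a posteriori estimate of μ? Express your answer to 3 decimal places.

μ̂_MAP = 0.225

The Exponential(rate=μ) likelihood is ∝ μ^n e^(−μΣtᵢ). Here n = 6 and Σtᵢ = 9.9 + 11.1 + 8 + 9.4 + 6.6 + 9.9 = 54.9.
Posterior ∝ μ^7e^(−3μ) · μ^6e^(−54.9μ) = μ^13e^(−57.9μ), i.e. Gamma(14, 57.9).
Mode = (a−1)/b = 13/57.9 ≈ 0.225.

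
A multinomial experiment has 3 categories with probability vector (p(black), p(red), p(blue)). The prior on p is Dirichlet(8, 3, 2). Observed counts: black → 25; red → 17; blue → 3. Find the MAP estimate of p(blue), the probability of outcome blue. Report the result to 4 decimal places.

MAP estimate of p(blue) = 0.0727

The posterior is Dirichlet(αᵢ + nᵢ) = Dirichlet(33, 20, 5).
For a Dirichlet(a₁,…,a_K) with all aᵢ > 1, the mode has j-th component (aⱼ − 1)/(Σaᵢ − K).
Here Σaᵢ = 58 and K = 3, so p(blue) = (5 − 1)/(58 − 3) = 4/55 ≈ 0.0727.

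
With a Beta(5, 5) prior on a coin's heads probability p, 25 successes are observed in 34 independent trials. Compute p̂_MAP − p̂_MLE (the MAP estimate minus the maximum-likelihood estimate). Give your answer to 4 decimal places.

MAP − MLE = -0.0448

Posterior is Beta(30, 14); MAP = (30−1)/(44−2) = 29/42 ≈ 0.69048.
MLE ignores the prior: p̂_MLE = k/n = 25/34 ≈ 0.73529.
Difference = 29/42 − 25/34 = -16/357 ≈ -0.0448.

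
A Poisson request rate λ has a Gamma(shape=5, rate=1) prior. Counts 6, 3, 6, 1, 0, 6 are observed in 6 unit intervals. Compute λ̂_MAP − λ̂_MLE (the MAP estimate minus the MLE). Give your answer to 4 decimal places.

Σxᵢ = 22. Posterior is Gamma(27, 7); MAP = (27−1)/7 = 26/7 ≈ 3.71429.
MLE = x̄ = 22/6 ≈ 3.66667.
Difference = 26/7 − 22/6 = 1/21 ≈ 0.0476.

MAP − MLE = 0.0476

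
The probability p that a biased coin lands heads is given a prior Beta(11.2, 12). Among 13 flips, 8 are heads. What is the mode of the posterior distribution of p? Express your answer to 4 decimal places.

p̂_MAP = 0.5322

Prior: Beta(11.2, 12).
Data: 8 successes in 13 trials. The binomial likelihood contributes p^8(1−p)^5, so the posterior is Beta(11.2+8, 12+5) = Beta(19.2, 17).
For Beta(a, b) with a, b > 1 the mode is (a−1)/(a+b−2) = 18.2/34.2 ≈ 0.5322.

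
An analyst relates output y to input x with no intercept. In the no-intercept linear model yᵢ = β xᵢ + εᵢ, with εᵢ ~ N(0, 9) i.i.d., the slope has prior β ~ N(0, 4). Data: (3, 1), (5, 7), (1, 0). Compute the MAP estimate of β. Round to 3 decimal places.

β̂_MAP = 1.020

log p(β | y) = −Σ(yᵢ − βxᵢ)²/(2·9) − β²/(2·4) + const.
Setting the derivative to zero: Σxᵢ(yᵢ − βxᵢ)/9 − β/4 = 0, so β = Σxᵢyᵢ / (Σxᵢ² + σ²/τ²).
Σxᵢyᵢ = 3·1 + 5·7 + 1·0 = 38; Σxᵢ² = 35; σ²/τ² = 2.25.
β̂_MAP = 38 / (35 + 2.25) = 38/37.25 ≈ 1.020.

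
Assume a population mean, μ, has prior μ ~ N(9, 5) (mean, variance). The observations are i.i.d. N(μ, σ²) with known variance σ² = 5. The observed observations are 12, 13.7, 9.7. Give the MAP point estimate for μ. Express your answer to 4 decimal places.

μ̂_MAP = 11.1000

n = 3; x̄ = (12 + 13.7 + 9.7)/3 = 35.4/3 = 11.8.
For a Normal prior and Normal likelihood with known variance, the posterior is Normal; its mode equals its mean, the precision-weighted average.
Prior precision 1/σ₀² = 1/5 = 0.2; data precision n/σ² = 3/5 = 0.6.
μ̂ = (0.2·9 + 0.6·11.8) / (0.2 + 0.6) = 8.88/0.8 = 11.1000.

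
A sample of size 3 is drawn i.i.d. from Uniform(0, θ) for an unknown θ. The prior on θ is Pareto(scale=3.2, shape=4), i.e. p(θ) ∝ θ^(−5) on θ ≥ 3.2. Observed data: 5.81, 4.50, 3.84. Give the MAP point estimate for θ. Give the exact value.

θ̂_MAP = 5.81

The Uniform(0, θ) likelihood is θ^(−n) for θ ≥ max(xᵢ), zero otherwise. Here max(xᵢ) = 5.81.
Posterior ∝ θ^(−5) · θ^(−3) = θ^(−8) on θ ≥ max(3.2, 5.81) = 5.81.
This density is strictly decreasing in θ, so the posterior mode lies at the lower boundary of the support.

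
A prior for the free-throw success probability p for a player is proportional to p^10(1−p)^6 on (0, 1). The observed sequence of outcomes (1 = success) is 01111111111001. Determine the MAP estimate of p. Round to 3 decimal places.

p̂_MAP = 0.700

The prior density ∝ p^10(1−p)^6 is the kernel of Beta(11, 7).
Data: 11 successes in 14 trials (from the sequence). The binomial likelihood contributes p^11(1−p)^3, so the posterior is Beta(11+11, 7+3) = Beta(22, 10).
For Beta(a, b) with a, b > 1 the mode is (a−1)/(a+b−2) = 21/30 ≈ 0.700.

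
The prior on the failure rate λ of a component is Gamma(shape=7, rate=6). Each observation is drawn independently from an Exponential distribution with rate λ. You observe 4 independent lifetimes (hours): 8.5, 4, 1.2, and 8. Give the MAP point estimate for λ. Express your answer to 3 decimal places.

The Exponential(rate=λ) likelihood is ∝ λ^n e^(−λΣtᵢ). Here n = 4 and Σtᵢ = 8.5 + 4 + 1.2 + 8 = 21.7.
Posterior ∝ λ^6e^(−6λ) · λ^4e^(−21.7λ) = λ^10e^(−27.7λ), i.e. Gamma(11, 27.7).
Mode = (a−1)/b = 10/27.7 ≈ 0.361.

λ̂_MAP = 0.361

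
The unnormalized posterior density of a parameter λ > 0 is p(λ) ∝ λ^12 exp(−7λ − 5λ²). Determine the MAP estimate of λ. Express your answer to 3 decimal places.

λ̂_MAP = 0.800

ℓ'(λ) = 12/λ − 7 − 10λ. Setting this to zero and multiplying by λ: 10λ² + 7λ − 12 = 0.
λ = (−7 + √(7² + 4·10·12)) / (2·10) = (−7 + √529) / 20 = (−7 + 23)/20 = 4/5.
ℓ''(λ) = −12/λ² − 10 < 0, confirming a maximum.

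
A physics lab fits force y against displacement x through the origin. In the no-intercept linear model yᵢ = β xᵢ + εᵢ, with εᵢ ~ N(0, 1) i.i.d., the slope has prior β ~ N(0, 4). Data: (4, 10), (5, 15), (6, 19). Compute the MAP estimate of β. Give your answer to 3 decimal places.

β̂_MAP = 2.964

log p(β | y) = −Σ(yᵢ − βxᵢ)²/(2·1) − β²/(2·4) + const.
Setting the derivative to zero: Σxᵢ(yᵢ − βxᵢ)/1 − β/4 = 0, so β = Σxᵢyᵢ / (Σxᵢ² + σ²/τ²).
Σxᵢyᵢ = 4·10 + 5·15 + 6·19 = 229; Σxᵢ² = 77; σ²/τ² = 0.25.
β̂_MAP = 229 / (77 + 0.25) = 229/77.25 ≈ 2.964.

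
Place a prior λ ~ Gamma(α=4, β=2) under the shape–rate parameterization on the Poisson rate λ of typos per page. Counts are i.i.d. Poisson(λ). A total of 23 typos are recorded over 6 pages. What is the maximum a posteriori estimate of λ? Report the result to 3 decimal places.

Σxᵢ = 23, n = 6.
Posterior ∝ λ^3e^(−2λ) · λ^23e^(−6λ) = λ^26e^(−8λ), i.e. Gamma(shape=27, rate=8).
The mode of a Gamma(a, b) with a ≥ 1 (shape–rate) is (a−1)/b = 26/8 ≈ 3.250.

λ̂_MAP = 3.250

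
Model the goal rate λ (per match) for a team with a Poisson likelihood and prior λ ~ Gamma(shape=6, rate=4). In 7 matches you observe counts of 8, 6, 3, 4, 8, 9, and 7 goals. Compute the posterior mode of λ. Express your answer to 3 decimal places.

λ̂_MAP = 4.545

Σxᵢ = 8+6+3+4+8+9+7 = 45, with n = 7.
Posterior ∝ λ^5e^(−4λ) · λ^45e^(−7λ) = λ^50e^(−11λ), i.e. Gamma(shape=51, rate=11).
The mode of a Gamma(a, b) with a ≥ 1 (shape–rate) is (a−1)/b = 50/11 ≈ 4.545.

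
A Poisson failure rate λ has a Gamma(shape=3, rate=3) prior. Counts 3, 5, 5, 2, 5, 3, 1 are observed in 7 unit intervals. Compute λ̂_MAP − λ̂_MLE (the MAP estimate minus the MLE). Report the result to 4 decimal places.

MAP − MLE = -0.8286

Σxᵢ = 24. Posterior is Gamma(27, 10); MAP = (27−1)/10 = 26/10 ≈ 2.60000.
MLE = x̄ = 24/7 ≈ 3.42857.
Difference = 26/10 − 24/7 = -29/35 ≈ -0.8286.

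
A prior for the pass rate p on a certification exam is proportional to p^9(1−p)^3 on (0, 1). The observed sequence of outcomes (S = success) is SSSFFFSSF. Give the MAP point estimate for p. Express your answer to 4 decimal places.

p̂_MAP = 0.6667

The prior density ∝ p^9(1−p)^3 is the kernel of Beta(10, 4).
Data: 5 successes in 9 trials (from the sequence). The binomial likelihood contributes p^5(1−p)^4, so the posterior is Beta(10+5, 4+4) = Beta(15, 8).
For Beta(a, b) with a, b > 1 the mode is (a−1)/(a+b−2) = 14/21 ≈ 0.6667.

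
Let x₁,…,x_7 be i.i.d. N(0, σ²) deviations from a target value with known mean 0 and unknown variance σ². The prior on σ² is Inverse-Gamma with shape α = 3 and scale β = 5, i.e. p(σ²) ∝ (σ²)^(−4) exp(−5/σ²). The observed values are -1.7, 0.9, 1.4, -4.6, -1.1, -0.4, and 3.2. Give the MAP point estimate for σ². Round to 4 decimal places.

σ̂²_MAP = 3.2287

Sum of squared deviations about the known mean: SS = (-1.7−0)² + (0.9−0)² + (1.4−0)² + (-4.6−0)² + (-1.1−0)² + (-0.4−0)² + (3.2−0)² = 38.43.
The Normal likelihood contributes (σ²)^(−n/2) exp(−SS/(2σ²)), so the posterior is Inverse-Gamma(α + n/2, β + SS/2) = Inverse-Gamma(6.5, 24.215).
The mode of Inverse-Gamma(a, b) is b/(a+1) = 24.215/7.5 ≈ 3.2287.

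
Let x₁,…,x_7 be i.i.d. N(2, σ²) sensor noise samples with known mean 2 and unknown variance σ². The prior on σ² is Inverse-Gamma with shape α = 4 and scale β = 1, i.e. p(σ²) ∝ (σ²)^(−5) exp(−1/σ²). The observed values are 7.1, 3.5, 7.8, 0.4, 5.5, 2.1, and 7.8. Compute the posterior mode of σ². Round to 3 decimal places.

σ̂²_MAP = 6.609

Sum of squared deviations about the known mean: SS = (7.1−2)² + (3.5−2)² + (7.8−2)² + (0.4−2)² + (5.5−2)² + (2.1−2)² + (7.8−2)² = 110.36.
The Normal likelihood contributes (σ²)^(−n/2) exp(−SS/(2σ²)), so the posterior is Inverse-Gamma(α + n/2, β + SS/2) = Inverse-Gamma(7.5, 56.18).
The mode of Inverse-Gamma(a, b) is b/(a+1) = 56.18/8.5 ≈ 6.609.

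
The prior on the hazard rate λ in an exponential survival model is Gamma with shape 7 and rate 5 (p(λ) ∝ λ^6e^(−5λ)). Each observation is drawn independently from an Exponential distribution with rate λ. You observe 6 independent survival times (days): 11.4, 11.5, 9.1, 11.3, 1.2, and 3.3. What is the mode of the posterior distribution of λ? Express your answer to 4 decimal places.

λ̂_MAP = 0.2273

The Exponential(rate=λ) likelihood is ∝ λ^n e^(−λΣtᵢ). Here n = 6 and Σtᵢ = 11.4 + 11.5 + 9.1 + 11.3 + 1.2 + 3.3 = 47.8.
Posterior ∝ λ^6e^(−5λ) · λ^6e^(−47.8λ) = λ^12e^(−52.8λ), i.e. Gamma(13, 52.8).
Mode = (a−1)/b = 12/52.8 ≈ 0.2273.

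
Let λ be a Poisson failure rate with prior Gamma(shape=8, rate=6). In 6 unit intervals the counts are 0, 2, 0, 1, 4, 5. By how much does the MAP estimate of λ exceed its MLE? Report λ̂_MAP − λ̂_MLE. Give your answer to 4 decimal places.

Σxᵢ = 12. Posterior is Gamma(20, 12); MAP = (20−1)/12 = 19/12 ≈ 1.58333.
MLE = x̄ = 12/6 ≈ 2.00000.
Difference = 19/12 − 12/6 = -5/12 ≈ -0.4167.

MAP − MLE = -0.4167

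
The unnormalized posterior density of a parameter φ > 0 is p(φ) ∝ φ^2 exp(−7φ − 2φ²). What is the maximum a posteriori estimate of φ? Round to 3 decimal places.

φ̂_MAP = 0.250

ℓ'(φ) = 2/φ − 7 − 4φ. Setting this to zero and multiplying by φ: 4φ² + 7φ − 2 = 0.
φ = (−7 + √(7² + 4·4·2)) / (2·4) = (−7 + √81) / 8 = (−7 + 9)/8 = 1/4.
ℓ''(φ) = −2/φ² − 4 < 0, confirming a maximum.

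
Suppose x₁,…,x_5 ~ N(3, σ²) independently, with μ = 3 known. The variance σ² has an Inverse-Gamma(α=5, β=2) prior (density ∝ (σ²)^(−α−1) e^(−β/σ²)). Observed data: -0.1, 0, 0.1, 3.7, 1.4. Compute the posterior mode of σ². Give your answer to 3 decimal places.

Sum of squared deviations about the known mean: SS = (-0.1−3)² + (0−3)² + (0.1−3)² + (3.7−3)² + (1.4−3)² = 30.07.
The Normal likelihood contributes (σ²)^(−n/2) exp(−SS/(2σ²)), so the posterior is Inverse-Gamma(α + n/2, β + SS/2) = Inverse-Gamma(7.5, 17.035).
The mode of Inverse-Gamma(a, b) is b/(a+1) = 17.035/8.5 ≈ 2.004.

σ̂²_MAP = 2.004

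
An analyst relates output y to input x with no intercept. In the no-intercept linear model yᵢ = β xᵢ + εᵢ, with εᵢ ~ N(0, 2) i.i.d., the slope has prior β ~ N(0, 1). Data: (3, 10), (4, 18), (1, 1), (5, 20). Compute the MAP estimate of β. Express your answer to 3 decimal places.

log p(β | y) = −Σ(yᵢ − βxᵢ)²/(2·2) − β²/(2·1) + const.
Setting the derivative to zero: Σxᵢ(yᵢ − βxᵢ)/2 − β/1 = 0, so β = Σxᵢyᵢ / (Σxᵢ² + σ²/τ²).
Σxᵢyᵢ = 3·10 + 4·18 + 1·1 + 5·20 = 203; Σxᵢ² = 51; σ²/τ² = 2.
β̂_MAP = 203 / (51 + 2) = 203/53 ≈ 3.830.

β̂_MAP = 3.830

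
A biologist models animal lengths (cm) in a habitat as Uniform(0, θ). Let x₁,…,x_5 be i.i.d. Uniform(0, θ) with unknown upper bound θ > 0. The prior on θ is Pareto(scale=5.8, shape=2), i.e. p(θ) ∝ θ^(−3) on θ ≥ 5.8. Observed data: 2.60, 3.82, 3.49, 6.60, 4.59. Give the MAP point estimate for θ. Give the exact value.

θ̂_MAP = 6.60

The Uniform(0, θ) likelihood is θ^(−n) for θ ≥ max(xᵢ), zero otherwise. Here max(xᵢ) = 6.60.
Posterior ∝ θ^(−3) · θ^(−5) = θ^(−8) on θ ≥ max(5.8, 6.60) = 6.60.
This density is strictly decreasing in θ, so the posterior mode lies at the lower boundary of the support.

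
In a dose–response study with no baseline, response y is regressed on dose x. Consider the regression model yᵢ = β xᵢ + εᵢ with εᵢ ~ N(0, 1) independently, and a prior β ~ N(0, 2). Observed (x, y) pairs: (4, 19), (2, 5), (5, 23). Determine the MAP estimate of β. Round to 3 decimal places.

log p(β | y) = −Σ(yᵢ − βxᵢ)²/(2·1) − β²/(2·2) + const.
Setting the derivative to zero: Σxᵢ(yᵢ − βxᵢ)/1 − β/2 = 0, so β = Σxᵢyᵢ / (Σxᵢ² + σ²/τ²).
Σxᵢyᵢ = 4·19 + 2·5 + 5·23 = 201; Σxᵢ² = 45; σ²/τ² = 0.5.
β̂_MAP = 201 / (45 + 0.5) = 201/45.5 ≈ 4.418.

β̂_MAP = 4.418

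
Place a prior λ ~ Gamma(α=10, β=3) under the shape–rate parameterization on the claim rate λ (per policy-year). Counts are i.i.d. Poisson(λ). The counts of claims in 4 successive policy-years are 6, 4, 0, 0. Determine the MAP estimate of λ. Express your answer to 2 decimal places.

Σxᵢ = 6+4+0+0 = 10, with n = 4.
Posterior ∝ λ^9e^(−3λ) · λ^10e^(−4λ) = λ^19e^(−7λ), i.e. Gamma(shape=20, rate=7).
The mode of a Gamma(a, b) with a ≥ 1 (shape–rate) is (a−1)/b = 19/7 ≈ 2.71.

λ̂_MAP = 2.71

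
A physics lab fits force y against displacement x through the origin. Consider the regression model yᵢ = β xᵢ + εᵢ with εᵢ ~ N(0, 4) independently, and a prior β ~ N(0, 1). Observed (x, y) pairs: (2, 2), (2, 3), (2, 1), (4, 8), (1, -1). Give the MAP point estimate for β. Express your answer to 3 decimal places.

β̂_MAP = 1.303

log p(β | y) = −Σ(yᵢ − βxᵢ)²/(2·4) − β²/(2·1) + const.
Setting the derivative to zero: Σxᵢ(yᵢ − βxᵢ)/4 − β/1 = 0, so β = Σxᵢyᵢ / (Σxᵢ² + σ²/τ²).
Σxᵢyᵢ = 2·2 + 2·3 + 2·1 + 4·8 + 1·(-1) = 43; Σxᵢ² = 29; σ²/τ² = 4.
β̂_MAP = 43 / (29 + 4) = 43/33 ≈ 1.303.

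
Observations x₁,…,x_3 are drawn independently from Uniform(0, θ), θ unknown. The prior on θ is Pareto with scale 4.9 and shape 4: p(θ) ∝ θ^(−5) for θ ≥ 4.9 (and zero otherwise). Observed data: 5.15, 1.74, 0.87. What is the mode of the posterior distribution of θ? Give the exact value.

The Uniform(0, θ) likelihood is θ^(−n) for θ ≥ max(xᵢ), zero otherwise. Here max(xᵢ) = 5.15.
Posterior ∝ θ^(−5) · θ^(−3) = θ^(−8) on θ ≥ max(4.9, 5.15) = 5.15.
This density is strictly decreasing in θ, so the posterior mode lies at the lower boundary of the support.

θ̂_MAP = 5.15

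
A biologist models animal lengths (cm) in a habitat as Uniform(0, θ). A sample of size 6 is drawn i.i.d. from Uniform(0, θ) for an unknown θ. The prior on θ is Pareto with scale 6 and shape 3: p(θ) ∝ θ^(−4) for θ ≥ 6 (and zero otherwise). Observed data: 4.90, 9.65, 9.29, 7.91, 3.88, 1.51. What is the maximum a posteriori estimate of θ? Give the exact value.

θ̂_MAP = 9.65

The Uniform(0, θ) likelihood is θ^(−n) for θ ≥ max(xᵢ), zero otherwise. Here max(xᵢ) = 9.65.
Posterior ∝ θ^(−4) · θ^(−6) = θ^(−10) on θ ≥ max(6, 9.65) = 9.65.
This density is strictly decreasing in θ, so the posterior mode lies at the lower boundary of the support.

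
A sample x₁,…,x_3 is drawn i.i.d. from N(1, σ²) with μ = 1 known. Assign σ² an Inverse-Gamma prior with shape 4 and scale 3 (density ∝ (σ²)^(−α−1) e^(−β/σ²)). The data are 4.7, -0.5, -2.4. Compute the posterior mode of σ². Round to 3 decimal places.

σ̂²_MAP = 2.577

Sum of squared deviations about the known mean: SS = (4.7−1)² + (-0.5−1)² + (-2.4−1)² = 27.5.
The Normal likelihood contributes (σ²)^(−n/2) exp(−SS/(2σ²)), so the posterior is Inverse-Gamma(α + n/2, β + SS/2) = Inverse-Gamma(5.5, 16.75).
The mode of Inverse-Gamma(a, b) is b/(a+1) = 16.75/6.5 ≈ 2.577.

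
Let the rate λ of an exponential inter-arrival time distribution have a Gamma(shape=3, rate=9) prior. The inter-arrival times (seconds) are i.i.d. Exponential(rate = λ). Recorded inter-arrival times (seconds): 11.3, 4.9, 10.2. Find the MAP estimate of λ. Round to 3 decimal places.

λ̂_MAP = 0.141

The Exponential(rate=λ) likelihood is ∝ λ^n e^(−λΣtᵢ). Here n = 3 and Σtᵢ = 11.3 + 4.9 + 10.2 = 26.4.
Posterior ∝ λ^2e^(−9λ) · λ^3e^(−26.4λ) = λ^5e^(−35.4λ), i.e. Gamma(6, 35.4).
Mode = (a−1)/b = 5/35.4 ≈ 0.141.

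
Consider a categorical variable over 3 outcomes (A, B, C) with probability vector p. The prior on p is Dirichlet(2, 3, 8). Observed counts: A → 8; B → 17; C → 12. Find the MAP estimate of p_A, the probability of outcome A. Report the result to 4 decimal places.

MAP estimate of p_A = 0.1915

The posterior is Dirichlet(αᵢ + nᵢ) = Dirichlet(10, 20, 20).
For a Dirichlet(a₁,…,a_K) with all aᵢ > 1, the mode has j-th component (aⱼ − 1)/(Σaᵢ − K).
Here Σaᵢ = 50 and K = 3, so p_A = (10 − 1)/(50 − 3) = 9/47 ≈ 0.1915.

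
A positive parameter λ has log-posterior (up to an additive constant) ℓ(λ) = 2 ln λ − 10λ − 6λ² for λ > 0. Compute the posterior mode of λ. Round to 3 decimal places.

ℓ'(λ) = 2/λ − 10 − 12λ. Setting this to zero and multiplying by λ: 12λ² + 10λ − 2 = 0.
λ = (−10 + √(10² + 4·12·2)) / (2·12) = (−10 + √196) / 24 = (−10 + 14)/24 = 1/6.
ℓ''(λ) = −2/λ² − 12 < 0, confirming a maximum.

λ̂_MAP = 0.167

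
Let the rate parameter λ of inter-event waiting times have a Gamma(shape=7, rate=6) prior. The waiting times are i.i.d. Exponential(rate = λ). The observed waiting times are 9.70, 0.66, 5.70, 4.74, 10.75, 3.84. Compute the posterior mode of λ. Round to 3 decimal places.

The Exponential(rate=λ) likelihood is ∝ λ^n e^(−λΣtᵢ). Here n = 6 and Σtᵢ = 9.70 + 0.66 + 5.70 + 4.74 + 10.75 + 3.84 = 35.39.
Posterior ∝ λ^6e^(−6λ) · λ^6e^(−35.39λ) = λ^12e^(−41.39λ), i.e. Gamma(13, 41.39).
Mode = (a−1)/b = 12/41.39 ≈ 0.290.

λ̂_MAP = 0.290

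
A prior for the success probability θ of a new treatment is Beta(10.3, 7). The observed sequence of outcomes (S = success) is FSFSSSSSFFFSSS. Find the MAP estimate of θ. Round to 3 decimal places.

Prior: Beta(10.3, 7).
Data: 9 successes in 14 trials (from the sequence). The binomial likelihood contributes θ^9(1−θ)^5, so the posterior is Beta(10.3+9, 7+5) = Beta(19.3, 12).
For Beta(a, b) with a, b > 1 the mode is (a−1)/(a+b−2) = 18.3/29.3 ≈ 0.625.

θ̂_MAP = 0.625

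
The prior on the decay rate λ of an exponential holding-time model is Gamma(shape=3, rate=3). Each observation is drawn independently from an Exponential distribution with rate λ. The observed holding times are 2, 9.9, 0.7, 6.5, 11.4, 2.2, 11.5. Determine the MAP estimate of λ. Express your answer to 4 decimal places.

λ̂_MAP = 0.1907

The Exponential(rate=λ) likelihood is ∝ λ^n e^(−λΣtᵢ). Here n = 7 and Σtᵢ = 2 + 9.9 + 0.7 + 6.5 + 11.4 + 2.2 + 11.5 = 44.2.
Posterior ∝ λ^2e^(−3λ) · λ^7e^(−44.2λ) = λ^9e^(−47.2λ), i.e. Gamma(10, 47.2).
Mode = (a−1)/b = 9/47.2 ≈ 0.1907.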